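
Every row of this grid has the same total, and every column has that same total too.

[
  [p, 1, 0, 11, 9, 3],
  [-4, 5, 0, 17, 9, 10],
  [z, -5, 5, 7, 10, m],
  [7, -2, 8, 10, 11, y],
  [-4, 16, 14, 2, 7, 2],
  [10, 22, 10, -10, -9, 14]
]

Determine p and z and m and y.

Rows 2 and 5 both sum to 37, so that's the common total.
Row 4 has 7 − 2 + 8 + 10 + 11 = 34; the blank must be 37 − 34 = 3.
Column 6 has 3 + 10 + 3 + 2 + 14 = 32; the blank must be 37 − 32 = 5.
Row 3 has -5 + 5 + 7 + 10 + 5 = 22; the blank must be 37 − 22 = 15.
Row 1 has 1 + 0 + 11 + 9 + 3 = 24; the blank must be 37 − 24 = 13.

p = 13, z = 15, m = 5, y = 3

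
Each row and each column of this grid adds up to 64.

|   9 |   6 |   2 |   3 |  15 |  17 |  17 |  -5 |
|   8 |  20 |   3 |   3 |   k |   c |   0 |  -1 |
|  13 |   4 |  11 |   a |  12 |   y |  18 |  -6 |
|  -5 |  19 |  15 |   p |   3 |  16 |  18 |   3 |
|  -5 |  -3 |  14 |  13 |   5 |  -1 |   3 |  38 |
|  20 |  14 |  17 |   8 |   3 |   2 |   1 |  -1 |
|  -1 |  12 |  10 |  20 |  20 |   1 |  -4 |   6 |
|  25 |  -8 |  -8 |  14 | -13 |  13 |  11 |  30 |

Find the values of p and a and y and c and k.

The known cells in column 5 total 45, leaving 64 − 45 = 19 for the blank.
The known cells in row 2 total 52, leaving 64 − 52 = 12 for the blank.
The known cells in row 4 total 69, leaving 64 − 69 = -5 for the blank.
The known cells in column 4 total 56, leaving 64 − 56 = 8 for the blank.
The known cells in row 3 total 60, leaving 64 − 60 = 4 for the blank.

p = -5, a = 8, y = 4, c = 12, k = 19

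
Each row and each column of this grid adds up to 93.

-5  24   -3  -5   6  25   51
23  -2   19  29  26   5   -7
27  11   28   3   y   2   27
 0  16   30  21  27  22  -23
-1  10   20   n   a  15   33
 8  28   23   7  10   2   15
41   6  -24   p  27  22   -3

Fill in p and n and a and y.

The known cells in row 3 total 98, leaving 93 − 98 = -5 for the blank.
The known cells in column 5 total 91, leaving 93 − 91 = 2 for the blank.
The known cells in row 7 total 69, leaving 93 − 69 = 24 for the blank.
The known cells in row 5 total 79, leaving 93 − 79 = 14 for the blank.

p = 24, n = 14, a = 2, y = -5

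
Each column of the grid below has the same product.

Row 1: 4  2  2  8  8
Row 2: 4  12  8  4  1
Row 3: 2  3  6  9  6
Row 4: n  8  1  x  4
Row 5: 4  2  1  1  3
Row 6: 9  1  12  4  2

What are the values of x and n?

Columns 2 and 5 each multiply to 1152, so every column has product 1152.
Column 4: 8×4×9×1×4 = 1152, so the missing entry is 1152 ÷ 1152 = 1.
Column 1: 4×4×2×4×9 = 1152, so the missing entry is 1152 ÷ 1152 = 1.

x = 1, n = 1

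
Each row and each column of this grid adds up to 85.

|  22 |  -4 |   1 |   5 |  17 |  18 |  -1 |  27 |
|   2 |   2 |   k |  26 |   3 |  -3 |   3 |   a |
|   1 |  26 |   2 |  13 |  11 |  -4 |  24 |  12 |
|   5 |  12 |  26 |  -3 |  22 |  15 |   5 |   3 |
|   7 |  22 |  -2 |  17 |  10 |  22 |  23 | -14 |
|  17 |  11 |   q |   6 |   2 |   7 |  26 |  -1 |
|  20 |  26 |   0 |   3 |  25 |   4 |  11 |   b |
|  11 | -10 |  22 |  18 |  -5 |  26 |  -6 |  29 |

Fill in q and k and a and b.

q = 17, k = 19, a = 33, b = -4

Row 7: 20 + 26 + 0 + 3 + 25 + 4 + 11 = 89, so its missing entry is 85 − 89 = -4.
Column 8: 27 + 12 + 3 − 14 − 1 − 4 + 29 = 52, so its missing entry is 85 − 52 = 33.
Row 2: 2 + 2 + 26 + 3 − 3 + 3 + 33 = 66, so its missing entry is 85 − 66 = 19.
Row 6: 17 + 11 + 6 + 2 + 7 + 26 − 1 = 68, so its missing entry is 85 − 68 = 17.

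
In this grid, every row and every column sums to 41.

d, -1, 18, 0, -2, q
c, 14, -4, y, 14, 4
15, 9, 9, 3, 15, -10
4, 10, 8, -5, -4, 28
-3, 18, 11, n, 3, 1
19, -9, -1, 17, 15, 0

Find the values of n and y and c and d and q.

n = 11, y = 15, c = -2, d = 8, q = 18

Row 5 has -3 + 18 + 11 + 3 + 1 = 30; the blank must be 41 − 30 = 11.
Column 6 has 4 − 10 + 28 + 1 + 0 = 23; the blank must be 41 − 23 = 18.
Row 1 has -1 + 18 + 0 − 2 + 18 = 33; the blank must be 41 − 33 = 8.
Column 1 has 8 + 15 + 4 − 3 + 19 = 43; the blank must be 41 − 43 = -2.
Row 2 has -2 + 14 − 4 + 14 + 4 = 26; the blank must be 41 − 26 = 15.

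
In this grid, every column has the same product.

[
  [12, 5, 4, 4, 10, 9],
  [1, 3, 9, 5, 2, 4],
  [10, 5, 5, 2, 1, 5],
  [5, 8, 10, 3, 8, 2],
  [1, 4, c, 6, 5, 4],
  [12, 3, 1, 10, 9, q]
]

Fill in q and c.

Columns 1 and 2 each multiply to 7200, so every column has product 7200.
Column 6: 9×4×5×2×4 = 1440, so the missing entry is 7200 ÷ 1440 = 5.
Column 3: 4×9×5×10×1 = 1800, so the missing entry is 7200 ÷ 1800 = 4.

q = 5, c = 4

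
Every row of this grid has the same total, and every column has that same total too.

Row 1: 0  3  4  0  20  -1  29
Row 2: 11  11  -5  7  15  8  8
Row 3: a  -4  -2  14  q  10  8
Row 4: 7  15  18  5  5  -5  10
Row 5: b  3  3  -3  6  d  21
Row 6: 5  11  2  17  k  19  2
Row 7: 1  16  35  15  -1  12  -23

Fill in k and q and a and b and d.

k = -1, q = 11, a = 18, b = 13, d = 12

Rows 1 and 2 both sum to 55, so that's the common total.
Row 6: 5 + 11 + 2 + 17 + 19 + 2 = 56, so its missing entry is 55 − 56 = -1.
Column 5: 20 + 15 + 5 + 6 − 1 − 1 = 44, so its missing entry is 55 − 44 = 11.
Row 3: -4 − 2 + 14 + 11 + 10 + 8 = 37, so its missing entry is 55 − 37 = 18.
Column 1: 0 + 11 + 18 + 7 + 5 + 1 = 42, so its missing entry is 55 − 42 = 13.
Row 5: 13 + 3 + 3 − 3 + 6 + 21 = 43, so its missing entry is 55 − 43 = 12.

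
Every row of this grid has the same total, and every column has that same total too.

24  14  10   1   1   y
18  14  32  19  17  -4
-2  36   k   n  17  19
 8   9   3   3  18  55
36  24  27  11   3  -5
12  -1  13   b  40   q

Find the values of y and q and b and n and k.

Rows 2 and 4 both sum to 96, so that's the common total.
Row 1 has 24 + 14 + 10 + 1 + 1 = 50; the blank must be 96 − 50 = 46.
Column 6 has 46 − 4 + 19 + 55 − 5 = 111; the blank must be 96 − 111 = -15.
Column 3 has 10 + 32 + 3 + 27 + 13 = 85; the blank must be 96 − 85 = 11.
Row 3 has -2 + 36 + 11 + 17 + 19 = 81; the blank must be 96 − 81 = 15.
Row 6 has 12 − 1 + 13 + 40 − 15 = 49; the blank must be 96 − 49 = 47.

y = 46, q = -15, b = 47, n = 15, k = 11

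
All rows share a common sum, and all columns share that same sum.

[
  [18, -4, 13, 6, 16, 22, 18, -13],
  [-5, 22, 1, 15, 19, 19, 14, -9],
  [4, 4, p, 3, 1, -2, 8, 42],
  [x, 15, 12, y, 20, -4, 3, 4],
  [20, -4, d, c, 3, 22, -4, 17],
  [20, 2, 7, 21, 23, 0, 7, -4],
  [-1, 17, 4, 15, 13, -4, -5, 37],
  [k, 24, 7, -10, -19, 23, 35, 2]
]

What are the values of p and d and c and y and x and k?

Rows 1 and 2 both sum to 76, so that's the common total.
Row 8: 24 + 7 − 10 − 19 + 23 + 35 + 2 = 62, so its missing entry is 76 − 62 = 14.
Column 1: 18 − 5 + 4 + 20 + 20 − 1 + 14 = 70, so its missing entry is 76 − 70 = 6.
Row 4: 6 + 15 + 12 + 20 − 4 + 3 + 4 = 56, so its missing entry is 76 − 56 = 20.
Column 4: 6 + 15 + 3 + 20 + 21 + 15 − 10 = 70, so its missing entry is 76 − 70 = 6.
Row 5: 20 − 4 + 6 + 3 + 22 − 4 + 17 = 60, so its missing entry is 76 − 60 = 16.
Row 3: 4 + 4 + 3 + 1 − 2 + 8 + 42 = 60, so its missing entry is 76 − 60 = 16.

p = 16, d = 16, c = 6, y = 20, x = 6, k = 14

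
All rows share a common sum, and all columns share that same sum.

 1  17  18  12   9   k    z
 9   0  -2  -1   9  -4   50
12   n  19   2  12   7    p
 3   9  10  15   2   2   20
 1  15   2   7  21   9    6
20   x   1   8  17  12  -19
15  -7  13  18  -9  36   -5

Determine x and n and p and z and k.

x = 22, n = 5, p = 4, z = 5, k = -1

Rows 2 and 4 both sum to 61, so that's the common total.
Row 6 has 20 + 1 + 8 + 17 + 12 − 19 = 39; the blank must be 61 − 39 = 22.
Column 2 has 17 + 0 + 9 + 15 + 22 − 7 = 56; the blank must be 61 − 56 = 5.
Row 3 has 12 + 5 + 19 + 2 + 12 + 7 = 57; the blank must be 61 − 57 = 4.
Column 7 has 50 + 4 + 20 + 6 − 19 − 5 = 56; the blank must be 61 − 56 = 5.
Row 1 has 1 + 17 + 18 + 12 + 9 + 5 = 62; the blank must be 61 − 62 = -1.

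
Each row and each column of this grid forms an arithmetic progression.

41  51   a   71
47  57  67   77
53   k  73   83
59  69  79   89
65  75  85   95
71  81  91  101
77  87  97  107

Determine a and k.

a = 61, k = 63

Along each row the entries change by 10 per step; down each column they change by 6.
Row 1: from 41 at column 1, stepping by 10 to column 3 gives 61.
Row 3: from 53 at column 1, stepping by 10 to column 2 gives 63.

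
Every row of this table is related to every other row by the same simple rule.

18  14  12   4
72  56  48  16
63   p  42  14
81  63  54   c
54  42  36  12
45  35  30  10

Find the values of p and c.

p = 49, c = 18

Each row is a constant multiple of every other row — this is a multiplication table with the headers hidden.
Row 3 is 42/12 = 7/2 times row 1, so its entry in column 2 is 14 × 7/2 = 49.
Row 4 is 54/12 = 9/2 times row 1, so its entry in column 4 is 4 × 9/2 = 18.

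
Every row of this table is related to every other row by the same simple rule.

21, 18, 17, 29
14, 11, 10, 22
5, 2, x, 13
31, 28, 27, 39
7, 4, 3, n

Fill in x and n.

The difference between any two rows is the same in every column — this is an addition table with the headers hidden.
Row 3 minus row 1 is 2 − 18 = -16, so its entry in column 3 is 17 + (-16) = 1.
Row 5 minus row 1 is 4 − 18 = -14, so its entry in column 4 is 29 + (-14) = 15.

x = 1, n = 15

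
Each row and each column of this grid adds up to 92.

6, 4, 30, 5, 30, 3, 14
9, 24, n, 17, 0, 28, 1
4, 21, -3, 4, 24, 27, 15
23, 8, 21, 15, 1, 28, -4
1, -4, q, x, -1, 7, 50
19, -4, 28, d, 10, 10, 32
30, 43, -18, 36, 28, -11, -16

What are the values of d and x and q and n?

Row 6 has 19 − 4 + 28 + 10 + 10 + 32 = 95; the blank must be 92 − 95 = -3.
Row 2 has 9 + 24 + 17 + 0 + 28 + 1 = 79; the blank must be 92 − 79 = 13.
Column 3 has 30 + 13 − 3 + 21 + 28 − 18 = 71; the blank must be 92 − 71 = 21.
Row 5 has 1 − 4 + 21 − 1 + 7 + 50 = 74; the blank must be 92 − 74 = 18.

d = -3, x = 18, q = 21, n = 13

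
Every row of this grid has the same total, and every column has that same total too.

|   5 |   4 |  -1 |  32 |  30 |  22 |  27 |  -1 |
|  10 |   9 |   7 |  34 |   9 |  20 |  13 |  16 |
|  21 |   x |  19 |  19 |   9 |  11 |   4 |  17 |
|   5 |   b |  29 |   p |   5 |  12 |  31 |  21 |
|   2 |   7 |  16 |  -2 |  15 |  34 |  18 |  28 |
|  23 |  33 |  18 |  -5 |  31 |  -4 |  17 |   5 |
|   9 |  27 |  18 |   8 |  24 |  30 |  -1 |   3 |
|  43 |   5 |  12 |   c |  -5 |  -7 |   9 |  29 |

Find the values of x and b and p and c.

x = 18, b = 15, p = 0, c = 32

Rows 1 and 2 both sum to 118, so that's the common total.
Row 3: 21 + 19 + 19 + 9 + 11 + 4 + 17 = 100, so its missing entry is 118 − 100 = 18.
Column 2: 4 + 9 + 18 + 7 + 33 + 27 + 5 = 103, so its missing entry is 118 − 103 = 15.
Row 4: 5 + 15 + 29 + 5 + 12 + 31 + 21 = 118, so its missing entry is 118 − 118 = 0.
Row 8: 43 + 5 + 12 − 5 − 7 + 9 + 29 = 86, so its missing entry is 118 − 86 = 32.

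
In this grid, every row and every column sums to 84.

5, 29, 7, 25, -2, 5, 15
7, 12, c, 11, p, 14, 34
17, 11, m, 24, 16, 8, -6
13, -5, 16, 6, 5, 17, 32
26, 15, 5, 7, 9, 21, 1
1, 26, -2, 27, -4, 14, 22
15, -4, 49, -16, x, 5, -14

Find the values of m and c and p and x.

m = 14, c = -5, p = 11, x = 49

Row 7 has 15 − 4 + 49 − 16 + 5 − 14 = 35; the blank must be 84 − 35 = 49.
Column 5 has -2 + 16 + 5 + 9 − 4 + 49 = 73; the blank must be 84 − 73 = 11.
Row 2 has 7 + 12 + 11 + 11 + 14 + 34 = 89; the blank must be 84 − 89 = -5.
Row 3 has 17 + 11 + 24 + 16 + 8 − 6 = 70; the blank must be 84 − 70 = 14.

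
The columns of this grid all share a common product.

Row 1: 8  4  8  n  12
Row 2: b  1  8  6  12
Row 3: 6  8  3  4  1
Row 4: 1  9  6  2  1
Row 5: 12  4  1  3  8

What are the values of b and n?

Columns 3 and 5 each multiply to 1152, so every column has product 1152.
Column 1: 8×6×1×12 = 576, so the missing entry is 1152 ÷ 576 = 2.
Column 4: 6×4×2×3 = 144, so the missing entry is 1152 ÷ 144 = 8.

b = 2, n = 8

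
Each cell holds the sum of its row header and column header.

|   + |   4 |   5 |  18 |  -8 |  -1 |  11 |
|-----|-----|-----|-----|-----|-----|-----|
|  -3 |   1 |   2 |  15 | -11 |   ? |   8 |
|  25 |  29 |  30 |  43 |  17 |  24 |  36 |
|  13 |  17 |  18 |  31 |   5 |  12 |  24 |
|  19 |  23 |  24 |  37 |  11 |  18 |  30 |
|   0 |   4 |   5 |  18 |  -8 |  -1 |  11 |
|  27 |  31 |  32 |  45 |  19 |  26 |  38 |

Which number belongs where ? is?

-4

-3 + (-1) = -4.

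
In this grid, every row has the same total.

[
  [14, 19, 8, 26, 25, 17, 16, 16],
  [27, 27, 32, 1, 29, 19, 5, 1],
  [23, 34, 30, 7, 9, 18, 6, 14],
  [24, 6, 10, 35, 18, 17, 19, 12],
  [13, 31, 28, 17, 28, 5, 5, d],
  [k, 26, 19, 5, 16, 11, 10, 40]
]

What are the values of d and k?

d = 14, k = 14

The complete rows each total 141.
Row 5 is missing 141 − 127 = 14 (since 13 + 31 + 28 + 17 + 28 + 5 + 5 = 127).
Row 6 is missing 141 − 127 = 14 (since 26 + 19 + 5 + 16 + 11 + 10 + 40 = 127).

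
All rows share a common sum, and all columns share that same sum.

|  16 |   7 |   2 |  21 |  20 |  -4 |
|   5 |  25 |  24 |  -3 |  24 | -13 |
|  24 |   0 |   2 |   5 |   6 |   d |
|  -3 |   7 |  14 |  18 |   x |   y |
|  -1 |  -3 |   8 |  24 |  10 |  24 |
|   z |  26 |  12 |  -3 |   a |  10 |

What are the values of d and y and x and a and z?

Rows 1 and 2 both sum to 62, so that's the common total.
The known cells in column 1 total 41, leaving 62 − 41 = 21 for the blank.
The known cells in row 6 total 66, leaving 62 − 66 = -4 for the blank.
The known cells in column 5 total 56, leaving 62 − 56 = 6 for the blank.
The known cells in row 3 total 37, leaving 62 − 37 = 25 for the blank.
The known cells in row 4 total 42, leaving 62 − 42 = 20 for the blank.

d = 25, y = 20, x = 6, a = -4, z = 21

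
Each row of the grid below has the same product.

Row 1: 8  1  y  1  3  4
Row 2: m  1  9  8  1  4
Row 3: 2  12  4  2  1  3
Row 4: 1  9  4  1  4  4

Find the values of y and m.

y = 6, m = 2

Rows 3 and 4 each multiply to 576, so every row has product 576.
Row 1: 8×1×1×3×4 = 96, so the missing entry is 576 ÷ 96 = 6.
Row 2: 1×9×8×1×4 = 288, so the missing entry is 576 ÷ 288 = 2.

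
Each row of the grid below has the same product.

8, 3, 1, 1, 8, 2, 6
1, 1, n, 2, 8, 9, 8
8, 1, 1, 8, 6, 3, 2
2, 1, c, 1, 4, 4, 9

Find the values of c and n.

c = 8, n = 2

Rows 1 and 3 each multiply to 2304, so every row has product 2304.
Row 4: 2×1×1×4×4×9 = 288, so the missing entry is 2304 ÷ 288 = 8.
Row 2: 1×1×2×8×9×8 = 1152, so the missing entry is 2304 ÷ 1152 = 2.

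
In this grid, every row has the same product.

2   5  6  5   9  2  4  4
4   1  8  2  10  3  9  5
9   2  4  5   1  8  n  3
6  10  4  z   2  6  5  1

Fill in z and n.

z = 6, n = 10

Rows 1 and 2 each multiply to 86400, so every row has product 86400.
Row 4: 6×10×4×2×6×5×1 = 14400, so the missing entry is 86400 ÷ 14400 = 6.
Row 3: 9×2×4×5×1×8×3 = 8640, so the missing entry is 86400 ÷ 8640 = 10.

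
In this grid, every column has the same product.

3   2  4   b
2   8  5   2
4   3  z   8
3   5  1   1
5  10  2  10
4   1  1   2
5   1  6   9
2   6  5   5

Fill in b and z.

Columns 1 and 2 each multiply to 14400, so every column has product 14400.
Column 4: 2×8×1×10×2×9×5 = 14400, so the missing entry is 14400 ÷ 14400 = 1.
Column 3: 4×5×1×2×1×6×5 = 1200, so the missing entry is 14400 ÷ 1200 = 12.

b = 1, z = 12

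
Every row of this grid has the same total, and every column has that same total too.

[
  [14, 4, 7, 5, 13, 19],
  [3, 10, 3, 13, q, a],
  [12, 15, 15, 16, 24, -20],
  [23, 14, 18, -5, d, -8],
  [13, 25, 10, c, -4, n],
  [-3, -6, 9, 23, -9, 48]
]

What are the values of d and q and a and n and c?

d = 20, q = 18, a = 15, n = 8, c = 10

Rows 1 and 3 both sum to 62, so that's the common total.
Row 4 has 23 + 14 + 18 − 5 − 8 = 42; the blank must be 62 − 42 = 20.
Column 4 has 5 + 13 + 16 − 5 + 23 = 52; the blank must be 62 − 52 = 10.
Column 5 has 13 + 24 + 20 − 4 − 9 = 44; the blank must be 62 − 44 = 18.
Row 2 has 3 + 10 + 3 + 13 + 18 = 47; the blank must be 62 − 47 = 15.
Row 5 has 13 + 25 + 10 + 10 − 4 = 54; the blank must be 62 − 54 = 8.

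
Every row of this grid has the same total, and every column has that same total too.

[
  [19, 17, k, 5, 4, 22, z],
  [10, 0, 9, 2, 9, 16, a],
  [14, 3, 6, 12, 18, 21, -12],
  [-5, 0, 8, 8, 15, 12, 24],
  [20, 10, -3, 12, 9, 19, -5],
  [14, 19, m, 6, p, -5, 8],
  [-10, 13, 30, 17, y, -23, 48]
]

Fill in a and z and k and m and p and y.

Rows 3 and 4 both sum to 62, so that's the common total.
Row 7 has -10 + 13 + 30 + 17 − 23 + 48 = 75; the blank must be 62 − 75 = -13.
Column 5 has 4 + 9 + 18 + 15 + 9 − 13 = 42; the blank must be 62 − 42 = 20.
Row 2 has 10 + 0 + 9 + 2 + 9 + 16 = 46; the blank must be 62 − 46 = 16.
Column 7 has 16 − 12 + 24 − 5 + 8 + 48 = 79; the blank must be 62 − 79 = -17.
Row 1 has 19 + 17 + 5 + 4 + 22 − 17 = 50; the blank must be 62 − 50 = 12.
Row 6 has 14 + 19 + 6 + 20 − 5 + 8 = 62; the blank must be 62 − 62 = 0.

a = 16, z = -17, k = 12, m = 0, p = 20, y = -13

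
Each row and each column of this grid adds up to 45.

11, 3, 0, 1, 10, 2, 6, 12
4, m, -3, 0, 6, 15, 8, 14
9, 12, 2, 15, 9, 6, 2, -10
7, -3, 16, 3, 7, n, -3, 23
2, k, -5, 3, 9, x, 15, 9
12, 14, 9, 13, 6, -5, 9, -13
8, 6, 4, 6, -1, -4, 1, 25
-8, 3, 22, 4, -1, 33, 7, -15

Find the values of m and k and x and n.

m = 1, k = 9, x = 3, n = -5

The known cells in row 2 total 44, leaving 45 − 44 = 1 for the blank.
The known cells in column 2 total 36, leaving 45 − 36 = 9 for the blank.
The known cells in row 5 total 42, leaving 45 − 42 = 3 for the blank.
The known cells in row 4 total 50, leaving 45 − 50 = -5 for the blank.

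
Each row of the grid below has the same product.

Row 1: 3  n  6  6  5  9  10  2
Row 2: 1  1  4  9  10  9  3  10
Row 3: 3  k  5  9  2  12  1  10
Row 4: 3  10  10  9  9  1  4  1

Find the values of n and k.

n = 1, k = 3

Rows 2 and 4 each multiply to 97200, so every row has product 97200.
Row 1: 3×6×6×5×9×10×2 = 97200, so the missing entry is 97200 ÷ 97200 = 1.
Row 3: 3×5×9×2×12×1×10 = 32400, so the missing entry is 97200 ÷ 32400 = 3.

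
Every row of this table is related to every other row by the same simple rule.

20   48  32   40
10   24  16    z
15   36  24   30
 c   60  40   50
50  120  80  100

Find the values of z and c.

z = 20, c = 25

Each row is a constant multiple of every other row — this is a multiplication table with the headers hidden.
Row 2 is 24/48 = 1/2 times row 1, so its entry in column 4 is 40 × 1/2 = 20.
Row 4 is 60/48 = 5/4 times row 1, so its entry in column 1 is 20 × 5/4 = 25.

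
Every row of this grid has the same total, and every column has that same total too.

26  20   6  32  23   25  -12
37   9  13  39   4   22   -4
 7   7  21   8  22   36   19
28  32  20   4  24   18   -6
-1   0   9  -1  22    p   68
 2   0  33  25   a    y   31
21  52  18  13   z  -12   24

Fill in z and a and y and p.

z = 4, a = 21, y = 8, p = 23

Rows 1 and 2 both sum to 120, so that's the common total.
The known cells in row 5 total 97, leaving 120 − 97 = 23 for the blank.
The known cells in column 6 total 112, leaving 120 − 112 = 8 for the blank.
The known cells in row 6 total 99, leaving 120 − 99 = 21 for the blank.
The known cells in row 7 total 116, leaving 120 − 116 = 4 for the blank.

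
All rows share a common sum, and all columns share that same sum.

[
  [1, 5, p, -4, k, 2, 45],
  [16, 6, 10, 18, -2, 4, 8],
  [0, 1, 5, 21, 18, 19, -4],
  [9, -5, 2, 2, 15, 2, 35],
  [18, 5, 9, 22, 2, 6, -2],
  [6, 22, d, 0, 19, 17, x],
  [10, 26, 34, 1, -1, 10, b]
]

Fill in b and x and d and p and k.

Rows 2 and 3 both sum to 60, so that's the common total.
The known cells in column 5 total 51, leaving 60 − 51 = 9 for the blank.
The known cells in row 1 total 58, leaving 60 − 58 = 2 for the blank.
The known cells in row 7 total 80, leaving 60 − 80 = -20 for the blank.
The known cells in column 7 total 62, leaving 60 − 62 = -2 for the blank.
The known cells in row 6 total 62, leaving 60 − 62 = -2 for the blank.

b = -20, x = -2, d = -2, p = 2, k = 9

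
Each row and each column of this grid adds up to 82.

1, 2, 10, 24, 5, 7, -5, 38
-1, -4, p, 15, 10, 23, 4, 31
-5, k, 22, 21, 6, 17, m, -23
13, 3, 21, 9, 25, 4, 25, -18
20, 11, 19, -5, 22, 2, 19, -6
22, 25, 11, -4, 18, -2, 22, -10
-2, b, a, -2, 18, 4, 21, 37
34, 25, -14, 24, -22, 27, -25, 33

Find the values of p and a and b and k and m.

p = 4, a = 9, b = -3, k = 23, m = 21

Row 2: -1 − 4 + 15 + 10 + 23 + 4 + 31 = 78, so its missing entry is 82 − 78 = 4.
Column 3: 10 + 4 + 22 + 21 + 19 + 11 − 14 = 73, so its missing entry is 82 − 73 = 9.
Row 7: -2 + 9 − 2 + 18 + 4 + 21 + 37 = 85, so its missing entry is 82 − 85 = -3.
Column 2: 2 − 4 + 3 + 11 + 25 − 3 + 25 = 59, so its missing entry is 82 − 59 = 23.
Row 3: -5 + 23 + 22 + 21 + 6 + 17 − 23 = 61, so its missing entry is 82 − 61 = 21.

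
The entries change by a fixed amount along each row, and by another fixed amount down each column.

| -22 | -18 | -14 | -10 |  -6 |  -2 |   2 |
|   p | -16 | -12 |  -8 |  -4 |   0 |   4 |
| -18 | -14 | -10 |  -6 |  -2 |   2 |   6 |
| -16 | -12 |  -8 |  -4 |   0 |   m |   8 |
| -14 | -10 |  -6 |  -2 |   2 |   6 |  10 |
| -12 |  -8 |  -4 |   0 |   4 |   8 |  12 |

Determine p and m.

p = -20, m = 4

Along each row the entries change by 4 per step; down each column they change by 2.
Row 2: from -16 at column 2, stepping by 4 to column 1 gives -20.
Row 4: from -16 at column 1, stepping by 4 to column 6 gives 4.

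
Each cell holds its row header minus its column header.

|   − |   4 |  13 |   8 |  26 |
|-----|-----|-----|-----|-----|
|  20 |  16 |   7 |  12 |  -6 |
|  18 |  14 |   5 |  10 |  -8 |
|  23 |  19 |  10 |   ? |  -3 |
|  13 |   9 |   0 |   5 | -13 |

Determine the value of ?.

23 − 8 = 15.

15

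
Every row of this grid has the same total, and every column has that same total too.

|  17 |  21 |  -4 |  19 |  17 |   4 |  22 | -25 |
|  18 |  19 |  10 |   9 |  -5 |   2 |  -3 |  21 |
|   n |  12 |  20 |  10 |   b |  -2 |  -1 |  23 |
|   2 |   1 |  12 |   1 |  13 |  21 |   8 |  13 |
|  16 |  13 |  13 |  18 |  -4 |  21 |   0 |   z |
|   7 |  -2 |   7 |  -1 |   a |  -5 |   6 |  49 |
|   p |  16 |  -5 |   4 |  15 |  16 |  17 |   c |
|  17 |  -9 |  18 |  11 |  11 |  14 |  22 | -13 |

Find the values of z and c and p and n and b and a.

z = -6, c = 9, p = -1, n = -5, b = 14, a = 10

Rows 1 and 2 both sum to 71, so that's the common total.
Row 6: 7 − 2 + 7 − 1 − 5 + 6 + 49 = 61, so its missing entry is 71 − 61 = 10.
Column 5: 17 − 5 + 13 − 4 + 10 + 15 + 11 = 57, so its missing entry is 71 − 57 = 14.
Row 3: 12 + 20 + 10 + 14 − 2 − 1 + 23 = 76, so its missing entry is 71 − 76 = -5.
Column 1: 17 + 18 − 5 + 2 + 16 + 7 + 17 = 72, so its missing entry is 71 − 72 = -1.
Row 7: -1 + 16 − 5 + 4 + 15 + 16 + 17 = 62, so its missing entry is 71 − 62 = 9.
Row 5: 16 + 13 + 13 + 18 − 4 + 21 + 0 = 77, so its missing entry is 71 − 77 = -6.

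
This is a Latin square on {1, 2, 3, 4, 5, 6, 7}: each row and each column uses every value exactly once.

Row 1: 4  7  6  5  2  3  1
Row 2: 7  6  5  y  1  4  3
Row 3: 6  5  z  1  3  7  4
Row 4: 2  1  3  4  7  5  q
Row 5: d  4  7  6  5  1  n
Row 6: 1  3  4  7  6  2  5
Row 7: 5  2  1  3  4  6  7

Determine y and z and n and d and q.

At (row 5, col 1): column 1 already has {1, 2, 4, 5, 6, 7}, so the value is 3.
At (row 5, col 7): row 5 already has {1, 3, 4, 5, 6, 7}, so the value is 2.
For row 4, column 7: row 4 already has {1, 2, 3, 4, 5, 7}; that leaves 6.
Cell (3,3): row 3 already has {1, 3, 4, 5, 6, 7} → 2.
For row 2, column 4: row 2 already has {1, 3, 4, 5, 6, 7}; that leaves 2.

y = 2, z = 2, n = 2, d = 3, q = 6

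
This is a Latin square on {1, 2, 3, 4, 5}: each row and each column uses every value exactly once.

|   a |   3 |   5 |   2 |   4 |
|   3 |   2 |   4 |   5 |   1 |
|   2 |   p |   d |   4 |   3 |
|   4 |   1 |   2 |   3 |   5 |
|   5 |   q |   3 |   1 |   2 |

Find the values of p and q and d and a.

p = 5, q = 4, d = 1, a = 1

Cell (3,3): column 3 already has {2, 3, 4, 5} → 1.
For row 5, column 2: row 5 already has {1, 2, 3, 5}; that leaves 4.
Cell (3,2): row 3 already has {1, 2, 3, 4} → 5.
Cell (1,1): row 1 already has {2, 3, 4, 5} → 1.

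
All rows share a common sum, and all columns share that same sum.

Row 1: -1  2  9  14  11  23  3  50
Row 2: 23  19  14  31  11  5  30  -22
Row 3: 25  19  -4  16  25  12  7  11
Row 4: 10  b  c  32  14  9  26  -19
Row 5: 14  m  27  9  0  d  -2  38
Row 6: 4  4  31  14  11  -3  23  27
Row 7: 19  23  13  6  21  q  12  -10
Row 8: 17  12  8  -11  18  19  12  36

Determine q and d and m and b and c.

Rows 1 and 2 both sum to 111, so that's the common total.
Row 7 has 19 + 23 + 13 + 6 + 21 + 12 − 10 = 84; the blank must be 111 − 84 = 27.
Column 6 has 23 + 5 + 12 + 9 − 3 + 27 + 19 = 92; the blank must be 111 − 92 = 19.
Column 3 has 9 + 14 − 4 + 27 + 31 + 13 + 8 = 98; the blank must be 111 − 98 = 13.
Row 4 has 10 + 13 + 32 + 14 + 9 + 26 − 19 = 85; the blank must be 111 − 85 = 26.
Row 5 has 14 + 27 + 9 + 0 + 19 − 2 + 38 = 105; the blank must be 111 − 105 = 6.

q = 27, d = 19, m = 6, b = 26, c = 13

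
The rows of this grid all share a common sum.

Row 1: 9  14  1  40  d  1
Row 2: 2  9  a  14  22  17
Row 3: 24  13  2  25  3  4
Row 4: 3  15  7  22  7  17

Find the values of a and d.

a = 7, d = 6

The complete rows each total 71.
Row 2 is missing 71 − 64 = 7 (since 2 + 9 + 14 + 22 + 17 = 64).
Row 1 is missing 71 − 65 = 6 (since 9 + 14 + 1 + 40 + 1 = 65).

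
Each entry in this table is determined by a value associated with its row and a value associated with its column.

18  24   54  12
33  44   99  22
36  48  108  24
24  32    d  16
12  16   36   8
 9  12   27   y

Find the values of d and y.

d = 72, y = 6

Each row is a constant multiple of every other row — this is a multiplication table with the headers hidden.
Row 4 is 24/18 = 4/3 times row 1, so its entry in column 3 is 54 × 4/3 = 72.
Row 6 is 9/18 = 1/2 times row 1, so its entry in column 4 is 12 × 1/2 = 6.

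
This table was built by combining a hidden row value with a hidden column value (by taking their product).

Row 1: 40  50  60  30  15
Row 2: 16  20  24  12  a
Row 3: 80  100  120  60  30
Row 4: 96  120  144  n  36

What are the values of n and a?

n = 72, a = 6

Each row is a constant multiple of every other row — this is a multiplication table with the headers hidden.
Row 4 is 120/50 = 12/5 times row 1, so its entry in column 4 is 30 × 12/5 = 72.
Row 2 is 20/50 = 2/5 times row 1, so its entry in column 5 is 15 × 2/5 = 6.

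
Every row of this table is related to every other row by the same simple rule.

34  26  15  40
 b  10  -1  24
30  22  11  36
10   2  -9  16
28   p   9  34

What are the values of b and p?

The difference between any two rows is the same in every column — this is an addition table with the headers hidden.
Row 2 minus row 1 is -1 − 15 = -16, so its entry in column 1 is 34 + (-16) = 18.
Row 5 minus row 1 is 9 − 15 = -6, so its entry in column 2 is 26 + (-6) = 20.

b = 18, p = 20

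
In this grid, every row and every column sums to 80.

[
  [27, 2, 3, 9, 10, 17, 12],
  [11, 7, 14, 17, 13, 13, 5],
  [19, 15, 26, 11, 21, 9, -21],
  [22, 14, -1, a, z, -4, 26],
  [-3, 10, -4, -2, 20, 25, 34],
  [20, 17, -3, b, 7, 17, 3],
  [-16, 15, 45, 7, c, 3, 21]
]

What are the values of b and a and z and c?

Row 6 has 20 + 17 − 3 + 7 + 17 + 3 = 61; the blank must be 80 − 61 = 19.
Column 4 has 9 + 17 + 11 − 2 + 19 + 7 = 61; the blank must be 80 − 61 = 19.
Row 7 has -16 + 15 + 45 + 7 + 3 + 21 = 75; the blank must be 80 − 75 = 5.
Row 4 has 22 + 14 − 1 + 19 − 4 + 26 = 76; the blank must be 80 − 76 = 4.

b = 19, a = 19, z = 4, c = 5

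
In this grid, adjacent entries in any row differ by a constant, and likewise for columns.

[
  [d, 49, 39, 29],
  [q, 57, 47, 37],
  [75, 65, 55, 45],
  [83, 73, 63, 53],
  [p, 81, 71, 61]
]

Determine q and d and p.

q = 67, d = 59, p = 91

Along each row the entries change by -10 per step; down each column they change by 8.
Row 2: from 57 at column 2, stepping by -10 to column 1 gives 67.
Row 1: from 49 at column 2, stepping by -10 to column 1 gives 59.
Row 5: from 81 at column 2, stepping by -10 to column 1 gives 91.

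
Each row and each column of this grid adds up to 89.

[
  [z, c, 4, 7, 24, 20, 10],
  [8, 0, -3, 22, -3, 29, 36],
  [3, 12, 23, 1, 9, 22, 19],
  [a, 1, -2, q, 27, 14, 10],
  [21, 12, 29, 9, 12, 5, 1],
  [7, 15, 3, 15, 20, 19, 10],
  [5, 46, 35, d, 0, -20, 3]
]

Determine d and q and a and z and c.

d = 20, q = 15, a = 24, z = 21, c = 3

Column 2: 0 + 12 + 1 + 12 + 15 + 46 = 86, so its missing entry is 89 − 86 = 3.
Row 1: 3 + 4 + 7 + 24 + 20 + 10 = 68, so its missing entry is 89 − 68 = 21.
Column 1: 21 + 8 + 3 + 21 + 7 + 5 = 65, so its missing entry is 89 − 65 = 24.
Row 4: 24 + 1 − 2 + 27 + 14 + 10 = 74, so its missing entry is 89 − 74 = 15.
Row 7: 5 + 46 + 35 + 0 − 20 + 3 = 69, so its missing entry is 89 − 69 = 20.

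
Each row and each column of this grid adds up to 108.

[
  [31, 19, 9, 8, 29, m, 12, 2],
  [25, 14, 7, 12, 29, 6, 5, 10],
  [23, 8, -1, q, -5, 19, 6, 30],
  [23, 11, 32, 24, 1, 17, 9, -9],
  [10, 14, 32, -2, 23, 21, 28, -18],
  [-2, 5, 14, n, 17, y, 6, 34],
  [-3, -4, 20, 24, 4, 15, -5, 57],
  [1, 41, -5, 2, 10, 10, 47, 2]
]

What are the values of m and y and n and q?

m = -2, y = 22, n = 12, q = 28

The known cells in row 3 total 80, leaving 108 − 80 = 28 for the blank.
The known cells in column 4 total 96, leaving 108 − 96 = 12 for the blank.
The known cells in row 6 total 86, leaving 108 − 86 = 22 for the blank.
The known cells in row 1 total 110, leaving 108 − 110 = -2 for the blank.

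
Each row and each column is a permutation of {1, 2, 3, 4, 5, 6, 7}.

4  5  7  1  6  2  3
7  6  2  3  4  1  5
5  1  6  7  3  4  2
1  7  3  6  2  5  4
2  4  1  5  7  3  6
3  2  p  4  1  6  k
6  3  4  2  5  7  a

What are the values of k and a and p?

k = 7, a = 1, p = 5

Cell (7,7): row 7 already has {2, 3, 4, 5, 6, 7} → 1.
At (row 6, col 7): column 7 already has {1, 2, 3, 4, 5, 6}, so the value is 7.
At (row 6, col 3): row 6 already has {1, 2, 3, 4, 6, 7}, so the value is 5.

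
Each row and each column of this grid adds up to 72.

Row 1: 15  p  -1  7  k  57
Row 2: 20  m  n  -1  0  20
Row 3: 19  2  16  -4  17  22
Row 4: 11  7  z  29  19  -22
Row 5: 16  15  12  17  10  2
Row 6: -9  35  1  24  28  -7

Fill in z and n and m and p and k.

Column 5 has 0 + 17 + 19 + 10 + 28 = 74; the blank must be 72 − 74 = -2.
Row 1 has 15 − 1 + 7 − 2 + 57 = 76; the blank must be 72 − 76 = -4.
Column 2 has -4 + 2 + 7 + 15 + 35 = 55; the blank must be 72 − 55 = 17.
Row 2 has 20 + 17 − 1 + 0 + 20 = 56; the blank must be 72 − 56 = 16.
Row 4 has 11 + 7 + 29 + 19 − 22 = 44; the blank must be 72 − 44 = 28.

z = 28, n = 16, m = 17, p = -4, k = -2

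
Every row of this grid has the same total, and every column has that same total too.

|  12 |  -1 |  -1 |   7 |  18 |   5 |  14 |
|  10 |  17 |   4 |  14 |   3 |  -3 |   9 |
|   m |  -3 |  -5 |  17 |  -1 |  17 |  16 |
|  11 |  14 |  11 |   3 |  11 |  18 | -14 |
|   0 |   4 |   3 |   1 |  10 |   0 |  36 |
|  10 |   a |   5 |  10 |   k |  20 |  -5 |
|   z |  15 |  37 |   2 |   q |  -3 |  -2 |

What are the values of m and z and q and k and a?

m = 13, z = -2, q = 7, k = 6, a = 8

Rows 1 and 2 both sum to 54, so that's the common total.
Row 3 has -3 − 5 + 17 − 1 + 17 + 16 = 41; the blank must be 54 − 41 = 13.
Column 2 has -1 + 17 − 3 + 14 + 4 + 15 = 46; the blank must be 54 − 46 = 8.
Row 6 has 10 + 8 + 5 + 10 + 20 − 5 = 48; the blank must be 54 − 48 = 6.
Column 5 has 18 + 3 − 1 + 11 + 10 + 6 = 47; the blank must be 54 − 47 = 7.
Row 7 has 15 + 37 + 2 + 7 − 3 − 2 = 56; the blank must be 54 − 56 = -2.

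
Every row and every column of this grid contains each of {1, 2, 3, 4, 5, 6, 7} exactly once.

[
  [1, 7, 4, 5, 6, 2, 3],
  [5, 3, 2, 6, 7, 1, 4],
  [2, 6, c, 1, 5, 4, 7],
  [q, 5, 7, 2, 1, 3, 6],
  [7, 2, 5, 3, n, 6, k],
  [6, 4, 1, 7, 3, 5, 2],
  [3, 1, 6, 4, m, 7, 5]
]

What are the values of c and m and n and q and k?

c = 3, m = 2, n = 4, q = 4, k = 1

Cell (5,7): column 7 already has {2, 3, 4, 5, 6, 7} → 1.
At (row 5, col 5): row 5 already has {1, 2, 3, 5, 6, 7}, so the value is 4.
At (row 7, col 5): row 7 already has {1, 3, 4, 5, 6, 7}, so the value is 2.
Cell (4,1): row 4 already has {1, 2, 3, 5, 6, 7} → 4.
Cell (3,3): row 3 already has {1, 2, 4, 5, 6, 7} → 3.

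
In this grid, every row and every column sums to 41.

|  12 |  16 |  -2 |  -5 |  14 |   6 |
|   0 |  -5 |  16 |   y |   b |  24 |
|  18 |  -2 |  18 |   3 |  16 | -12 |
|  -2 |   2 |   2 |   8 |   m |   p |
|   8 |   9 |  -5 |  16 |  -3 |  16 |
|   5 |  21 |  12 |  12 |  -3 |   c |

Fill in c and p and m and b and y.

c = -6, p = 13, m = 18, b = -1, y = 7

Row 6: 5 + 21 + 12 + 12 − 3 = 47, so its missing entry is 41 − 47 = -6.
Column 4: -5 + 3 + 8 + 16 + 12 = 34, so its missing entry is 41 − 34 = 7.
Row 2: 0 − 5 + 16 + 7 + 24 = 42, so its missing entry is 41 − 42 = -1.
Column 5: 14 − 1 + 16 − 3 − 3 = 23, so its missing entry is 41 − 23 = 18.
Row 4: -2 + 2 + 2 + 8 + 18 = 28, so its missing entry is 41 − 28 = 13.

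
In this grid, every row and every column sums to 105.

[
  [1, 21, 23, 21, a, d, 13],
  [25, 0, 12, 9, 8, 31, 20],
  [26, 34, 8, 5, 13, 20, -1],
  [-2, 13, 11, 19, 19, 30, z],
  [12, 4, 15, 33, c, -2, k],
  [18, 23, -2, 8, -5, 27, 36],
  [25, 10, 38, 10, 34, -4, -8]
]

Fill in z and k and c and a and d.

z = 15, k = 30, c = 13, a = 23, d = 3

The known cells in column 6 total 102, leaving 105 − 102 = 3 for the blank.
The known cells in row 1 total 82, leaving 105 − 82 = 23 for the blank.
The known cells in column 5 total 92, leaving 105 − 92 = 13 for the blank.
The known cells in row 5 total 75, leaving 105 − 75 = 30 for the blank.
The known cells in row 4 total 90, leaving 105 − 90 = 15 for the blank.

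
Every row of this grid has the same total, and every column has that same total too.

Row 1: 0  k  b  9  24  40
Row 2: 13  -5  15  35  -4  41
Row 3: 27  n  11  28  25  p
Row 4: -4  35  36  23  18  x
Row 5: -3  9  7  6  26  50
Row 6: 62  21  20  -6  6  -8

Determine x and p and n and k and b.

Rows 2 and 5 both sum to 95, so that's the common total.
Column 3: 15 + 11 + 36 + 7 + 20 = 89, so its missing entry is 95 − 89 = 6.
Row 1: 0 + 6 + 9 + 24 + 40 = 79, so its missing entry is 95 − 79 = 16.
Column 2: 16 − 5 + 35 + 9 + 21 = 76, so its missing entry is 95 − 76 = 19.
Row 3: 27 + 19 + 11 + 28 + 25 = 110, so its missing entry is 95 − 110 = -15.
Row 4: -4 + 35 + 36 + 23 + 18 = 108, so its missing entry is 95 − 108 = -13.

x = -13, p = -15, n = 19, k = 16, b = 6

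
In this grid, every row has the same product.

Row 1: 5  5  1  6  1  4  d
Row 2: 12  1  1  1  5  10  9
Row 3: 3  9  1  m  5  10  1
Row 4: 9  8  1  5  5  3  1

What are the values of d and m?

Rows 2 and 4 each multiply to 5400, so every row has product 5400.
Row 1: 5×5×1×6×1×4 = 600, so the missing entry is 5400 ÷ 600 = 9.
Row 3: 3×9×1×5×10×1 = 1350, so the missing entry is 5400 ÷ 1350 = 4.

d = 9, m = 4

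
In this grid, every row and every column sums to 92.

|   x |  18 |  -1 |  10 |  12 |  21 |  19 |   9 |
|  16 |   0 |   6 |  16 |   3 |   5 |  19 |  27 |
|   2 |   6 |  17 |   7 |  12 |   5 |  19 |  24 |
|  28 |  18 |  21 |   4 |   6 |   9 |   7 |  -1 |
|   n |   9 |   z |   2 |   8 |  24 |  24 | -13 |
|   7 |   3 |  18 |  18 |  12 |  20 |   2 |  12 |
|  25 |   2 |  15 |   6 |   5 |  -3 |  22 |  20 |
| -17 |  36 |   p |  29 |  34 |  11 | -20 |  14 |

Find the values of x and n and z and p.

Row 8: -17 + 36 + 29 + 34 + 11 − 20 + 14 = 87, so its missing entry is 92 − 87 = 5.
Column 3: -1 + 6 + 17 + 21 + 18 + 15 + 5 = 81, so its missing entry is 92 − 81 = 11.
Row 5: 9 + 11 + 2 + 8 + 24 + 24 − 13 = 65, so its missing entry is 92 − 65 = 27.
Row 1: 18 − 1 + 10 + 12 + 21 + 19 + 9 = 88, so its missing entry is 92 − 88 = 4.

x = 4, n = 27, z = 11, p = 5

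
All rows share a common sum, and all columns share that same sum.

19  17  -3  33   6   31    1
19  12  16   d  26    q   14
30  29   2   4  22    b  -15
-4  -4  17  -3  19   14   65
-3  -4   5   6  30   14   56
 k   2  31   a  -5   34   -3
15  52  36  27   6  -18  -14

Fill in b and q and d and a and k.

b = 32, q = -3, d = 20, a = 17, k = 28

Rows 1 and 4 both sum to 104, so that's the common total.
The known cells in column 1 total 76, leaving 104 − 76 = 28 for the blank.
The known cells in row 6 total 87, leaving 104 − 87 = 17 for the blank.
The known cells in row 3 total 72, leaving 104 − 72 = 32 for the blank.
The known cells in column 6 total 107, leaving 104 − 107 = -3 for the blank.
The known cells in row 2 total 84, leaving 104 − 84 = 20 for the blank.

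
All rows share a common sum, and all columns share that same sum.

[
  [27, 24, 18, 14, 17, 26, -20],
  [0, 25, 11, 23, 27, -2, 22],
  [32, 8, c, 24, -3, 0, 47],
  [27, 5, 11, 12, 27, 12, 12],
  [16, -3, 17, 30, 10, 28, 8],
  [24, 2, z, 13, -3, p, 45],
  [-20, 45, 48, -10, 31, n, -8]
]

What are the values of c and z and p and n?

Rows 1 and 2 both sum to 106, so that's the common total.
The known cells in row 7 total 86, leaving 106 − 86 = 20 for the blank.
The known cells in column 6 total 84, leaving 106 − 84 = 22 for the blank.
The known cells in row 6 total 103, leaving 106 − 103 = 3 for the blank.
The known cells in row 3 total 108, leaving 106 − 108 = -2 for the blank.

c = -2, z = 3, p = 22, n = 20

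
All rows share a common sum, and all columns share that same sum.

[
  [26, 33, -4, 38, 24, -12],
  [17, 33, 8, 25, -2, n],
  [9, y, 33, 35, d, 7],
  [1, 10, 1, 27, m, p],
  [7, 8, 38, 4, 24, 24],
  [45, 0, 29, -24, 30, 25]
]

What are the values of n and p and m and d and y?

n = 24, p = 37, m = 29, d = 0, y = 21

Rows 1 and 5 both sum to 105, so that's the common total.
Column 2 has 33 + 33 + 10 + 8 + 0 = 84; the blank must be 105 − 84 = 21.
Row 3 has 9 + 21 + 33 + 35 + 7 = 105; the blank must be 105 − 105 = 0.
Column 5 has 24 − 2 + 0 + 24 + 30 = 76; the blank must be 105 − 76 = 29.
Row 2 has 17 + 33 + 8 + 25 − 2 = 81; the blank must be 105 − 81 = 24.
Row 4 has 1 + 10 + 1 + 27 + 29 = 68; the blank must be 105 − 68 = 37.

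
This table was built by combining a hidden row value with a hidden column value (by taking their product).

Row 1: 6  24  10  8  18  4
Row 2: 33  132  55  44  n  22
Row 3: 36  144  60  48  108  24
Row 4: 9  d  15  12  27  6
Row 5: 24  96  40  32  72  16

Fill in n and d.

Each row is a constant multiple of every other row — this is a multiplication table with the headers hidden.
Row 2 is 44/8 = 11/2 times row 1, so its entry in column 5 is 18 × 11/2 = 99.
Row 4 is 12/8 = 3/2 times row 1, so its entry in column 2 is 24 × 3/2 = 36.

n = 99, d = 36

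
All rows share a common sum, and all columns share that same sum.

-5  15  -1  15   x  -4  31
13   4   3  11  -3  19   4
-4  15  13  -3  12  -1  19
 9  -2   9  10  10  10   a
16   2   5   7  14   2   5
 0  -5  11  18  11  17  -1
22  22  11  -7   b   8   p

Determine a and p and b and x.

a = 5, p = -12, b = 7, x = 0

Rows 2 and 3 both sum to 51, so that's the common total.
Row 1 has -5 + 15 − 1 + 15 − 4 + 31 = 51; the blank must be 51 − 51 = 0.
Column 5 has 0 − 3 + 12 + 10 + 14 + 11 = 44; the blank must be 51 − 44 = 7.
Row 7 has 22 + 22 + 11 − 7 + 7 + 8 = 63; the blank must be 51 − 63 = -12.
Row 4 has 9 − 2 + 9 + 10 + 10 + 10 = 46; the blank must be 51 − 46 = 5.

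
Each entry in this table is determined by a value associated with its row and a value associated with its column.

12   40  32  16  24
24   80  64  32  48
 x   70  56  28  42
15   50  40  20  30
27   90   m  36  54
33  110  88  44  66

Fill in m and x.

Each row is a constant multiple of every other row — this is a multiplication table with the headers hidden.
Row 5 is 90/40 = 9/4 times row 1, so its entry in column 3 is 32 × 9/4 = 72.
Row 3 is 70/40 = 7/4 times row 1, so its entry in column 1 is 12 × 7/4 = 21.

m = 72, x = 21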